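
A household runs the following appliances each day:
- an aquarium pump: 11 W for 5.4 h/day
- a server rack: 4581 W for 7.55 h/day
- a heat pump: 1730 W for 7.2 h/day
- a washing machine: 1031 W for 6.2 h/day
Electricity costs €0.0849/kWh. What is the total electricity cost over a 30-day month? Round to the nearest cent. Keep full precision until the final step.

€136.25

aquarium pump: 11 W × 5.4 h × 30 d = 1,782 Wh = 1.782 kWh
server rack: 4581 W × 7.55 h × 30 d = 1,037,596 Wh = 1,038 kWh
heat pump: 1730 W × 7.2 h × 30 d = 373,680 Wh = 373.7 kWh
washing machine: 1031 W × 6.2 h × 30 d = 191,766 Wh = 191.8 kWh
Total energy = 1.782 + 1,038 + 373.7 + 191.8 = 1,605 kWh
Cost = 1,605 kWh × €0.0849 = €136.25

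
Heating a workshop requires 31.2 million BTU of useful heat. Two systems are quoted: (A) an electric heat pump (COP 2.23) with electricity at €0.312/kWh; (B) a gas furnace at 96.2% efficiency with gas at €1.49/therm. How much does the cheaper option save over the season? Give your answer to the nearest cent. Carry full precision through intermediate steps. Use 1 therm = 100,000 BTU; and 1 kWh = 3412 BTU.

€796.12

Heat load = 31.2 × 10⁶ BTU = 31,200,000 BTU
Gas: input = 31,200,000 / 0.962 = 32,432,432 BTU = 324.3 therm → 324.3 × €1.49 = €483.24
Heat pump: 31,200,000 BTU / 3412 = 9,144 kWh heat; / 2.23 = 4,101 kWh in → × €0.312 = €1,279.37
Difference = |€483.24 − €1,279.37| = €796.12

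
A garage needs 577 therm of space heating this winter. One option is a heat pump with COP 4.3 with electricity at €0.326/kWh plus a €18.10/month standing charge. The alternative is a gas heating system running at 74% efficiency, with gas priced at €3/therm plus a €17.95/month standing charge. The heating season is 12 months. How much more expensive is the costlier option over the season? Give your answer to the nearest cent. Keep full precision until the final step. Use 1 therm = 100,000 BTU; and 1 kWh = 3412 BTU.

€1055.31

Heat load = 577 therm × 100,000 = 57,700,000 BTU
Gas: input = 57,700,000 / 0.74 = 77,972,973 BTU = 779.7 therm → 779.7 × €3 = €2,339.19; + 12 × €17.95 standing = €2,554.59
Heat pump: 57,700,000 BTU / 3412 = 16,910 kWh heat; / 4.3 = 3,933 kWh in → × €0.326 = €1,282.08; + 12 × €18.10 standing = €1,499.28
Difference = |€2,554.59 − €1,499.28| = €1,055.31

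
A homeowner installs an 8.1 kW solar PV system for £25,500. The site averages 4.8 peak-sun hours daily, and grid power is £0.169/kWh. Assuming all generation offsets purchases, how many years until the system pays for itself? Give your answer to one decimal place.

Daily generation = 8.1 kW × 4.8 h = 38.88 kWh
Annual generation = 38.88 × 365 = 14191 kWh
Annual savings = 14191 × £0.169 = £2,398.31
Payback = £25,500 / £2,398.31 = 10.6 years

10.6 years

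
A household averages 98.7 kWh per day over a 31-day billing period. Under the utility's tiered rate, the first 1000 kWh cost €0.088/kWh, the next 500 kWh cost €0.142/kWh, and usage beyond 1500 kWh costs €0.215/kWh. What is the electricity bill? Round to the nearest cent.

Usage = 98.7 kWh/day × 31 days = 3059.7 kWh
First 1000 kWh × €0.088 = €88.00
Next 500 kWh × €0.142 = €71.00
Remaining 1559.7 kWh × €0.215 = €335.34
Total = €494.34

€494.34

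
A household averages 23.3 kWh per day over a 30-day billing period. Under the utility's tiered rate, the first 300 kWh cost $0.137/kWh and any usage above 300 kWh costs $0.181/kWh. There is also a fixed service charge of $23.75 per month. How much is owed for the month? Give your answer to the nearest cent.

Usage = 23.3 kWh/day × 30 days = 699 kWh
First 300 kWh × $0.137 = $41.10
Remaining 399 kWh × $0.181 = $72.22
Energy charge = $113.32; + service $23.75 = $137.07

$137.07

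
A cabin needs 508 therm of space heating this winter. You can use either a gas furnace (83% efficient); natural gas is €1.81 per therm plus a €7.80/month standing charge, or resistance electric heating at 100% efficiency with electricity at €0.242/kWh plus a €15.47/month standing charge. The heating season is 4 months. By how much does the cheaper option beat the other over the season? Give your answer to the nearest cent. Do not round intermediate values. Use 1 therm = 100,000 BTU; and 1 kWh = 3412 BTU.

Heat load = 508 therm × 100,000 = 50,800,000 BTU
Gas: input = 50,800,000 / 0.83 = 61,204,819 BTU = 612 therm → 612 × €1.81 = €1,107.81; + 4 × €7.80 standing = €1,139.01
Electric: 50,800,000 BTU / 3412 = 14,890 kWh → × €0.242 = €3,603.05; + 4 × €15.47 standing = €3,664.93
Difference = |€1,139.01 − €3,664.93| = €2,525.92

€2525.92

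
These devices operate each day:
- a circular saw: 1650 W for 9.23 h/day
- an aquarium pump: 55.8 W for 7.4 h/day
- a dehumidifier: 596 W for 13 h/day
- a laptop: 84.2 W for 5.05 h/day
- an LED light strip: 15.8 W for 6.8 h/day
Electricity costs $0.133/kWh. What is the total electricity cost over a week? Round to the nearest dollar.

$22

circular saw: 1650 W × 9.23 h × 7 d = 106,606 Wh = 106.6 kWh
aquarium pump: 55.8 W × 7.4 h × 7 d = 2,890 Wh = 2.89 kWh
dehumidifier: 596 W × 13 h × 7 d = 54,236 Wh = 54.24 kWh
laptop: 84.2 W × 5.05 h × 7 d = 2,976 Wh = 2.976 kWh
LED light strip: 15.8 W × 6.8 h × 7 d = 752 Wh = 0.7521 kWh
Total energy = 106.6 + 2.89 + 54.24 + 2.976 + 0.7521 = 167.5 kWh
Cost = 167.5 kWh × $0.133 = $22.27 ≈ $22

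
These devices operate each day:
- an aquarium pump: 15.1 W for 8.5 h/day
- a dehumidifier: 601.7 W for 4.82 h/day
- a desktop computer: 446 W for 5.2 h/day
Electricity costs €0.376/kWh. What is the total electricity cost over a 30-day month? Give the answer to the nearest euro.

aquarium pump: 15.1 W × 8.5 h × 30 d = 3,850 Wh = 3.85 kWh
dehumidifier: 601.7 W × 4.82 h × 30 d = 87,006 Wh = 87.01 kWh
desktop computer: 446 W × 5.2 h × 30 d = 69,576 Wh = 69.58 kWh
Total energy = 3.85 + 87.01 + 69.58 = 160.4 kWh
Cost = 160.4 kWh × €0.376 = €60.32 ≈ €60

€60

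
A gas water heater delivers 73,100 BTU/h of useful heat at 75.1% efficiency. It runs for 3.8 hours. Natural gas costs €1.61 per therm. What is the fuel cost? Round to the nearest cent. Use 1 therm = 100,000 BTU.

Heat delivered = 73,100 BTU/h × 3.8 h = 277,780 BTU
Gas input = 277,780 / 0.751 = 369,880 BTU
= 369,880 / 100,000 = 3.699 therm
Cost = 3.699 × €1.61/therm = €5.96

€5.96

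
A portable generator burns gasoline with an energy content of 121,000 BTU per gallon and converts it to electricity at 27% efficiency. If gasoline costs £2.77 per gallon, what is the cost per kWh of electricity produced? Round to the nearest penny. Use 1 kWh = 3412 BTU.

£0.29

Electrical output per gallon = 121,000 BTU × 0.27 / 3412 BTU/kWh = 9.575 kWh
Cost per kWh = £2.77 / 9.575 kWh = £0.289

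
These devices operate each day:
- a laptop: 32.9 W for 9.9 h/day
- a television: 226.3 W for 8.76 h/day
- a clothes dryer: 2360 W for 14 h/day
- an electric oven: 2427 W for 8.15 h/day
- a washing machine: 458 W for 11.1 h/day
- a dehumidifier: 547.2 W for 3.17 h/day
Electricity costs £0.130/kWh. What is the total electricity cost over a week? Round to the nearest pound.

laptop: 32.9 W × 9.9 h × 7 d = 2,280 Wh = 2.28 kWh
television: 226.3 W × 8.76 h × 7 d = 13,877 Wh = 13.88 kWh
clothes dryer: 2360 W × 14 h × 7 d = 231,280 Wh = 231.3 kWh
electric oven: 2427 W × 8.15 h × 7 d = 138,460 Wh = 138.5 kWh
washing machine: 458 W × 11.1 h × 7 d = 35,587 Wh = 35.59 kWh
dehumidifier: 547.2 W × 3.17 h × 7 d = 12,142 Wh = 12.14 kWh
Total energy = 2.28 + 13.88 + 231.3 + 138.5 + 35.59 + 12.14 = 433.6 kWh
Cost = 433.6 kWh × £0.130 = £56.37 ≈ £56

£56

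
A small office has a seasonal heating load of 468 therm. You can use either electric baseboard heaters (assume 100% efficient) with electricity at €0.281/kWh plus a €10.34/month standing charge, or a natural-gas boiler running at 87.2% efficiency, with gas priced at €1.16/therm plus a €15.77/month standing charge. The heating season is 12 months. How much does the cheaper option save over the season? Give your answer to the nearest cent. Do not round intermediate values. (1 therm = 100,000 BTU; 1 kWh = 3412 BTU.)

Heat load = 468 therm × 100,000 = 46,800,000 BTU
Gas: input = 46,800,000 / 0.872 = 53,669,725 BTU = 536.7 therm → 536.7 × €1.16 = €622.57; + 12 × €15.77 standing = €811.81
Electric: 46,800,000 BTU / 3412 = 13,720 kWh → × €0.281 = €3,854.28; + 12 × €10.34 standing = €3,978.36
Difference = |€811.81 − €3,978.36| = €3,166.55

€3166.55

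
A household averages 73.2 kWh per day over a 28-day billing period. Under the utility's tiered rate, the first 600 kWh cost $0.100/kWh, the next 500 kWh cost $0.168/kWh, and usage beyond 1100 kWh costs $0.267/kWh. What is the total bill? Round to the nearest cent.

Usage = 73.2 kWh/day × 28 days = 2049.6 kWh
First 600 kWh × $0.100 = $60.00
Next 500 kWh × $0.168 = $84.00
Remaining 949.6 kWh × $0.267 = $253.54
Total = $397.54

$397.54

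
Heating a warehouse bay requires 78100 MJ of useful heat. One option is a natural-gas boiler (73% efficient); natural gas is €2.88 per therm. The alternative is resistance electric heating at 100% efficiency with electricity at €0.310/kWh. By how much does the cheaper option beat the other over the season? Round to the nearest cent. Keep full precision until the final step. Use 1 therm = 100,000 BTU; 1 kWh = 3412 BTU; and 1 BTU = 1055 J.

Heat load = 78100 MJ = 78,100,000,000 J / 1055 = 74,028,436 BTU
Gas: input = 74,028,436 / 0.73 = 101,408,816 BTU = 1,014 therm → 1,014 × €2.88 = €2,920.57
Electric: 74,028,436 BTU / 3412 = 21,700 kWh → × €0.310 = €6,725.91
Difference = |€2,920.57 − €6,725.91| = €3,805.34

€3805.34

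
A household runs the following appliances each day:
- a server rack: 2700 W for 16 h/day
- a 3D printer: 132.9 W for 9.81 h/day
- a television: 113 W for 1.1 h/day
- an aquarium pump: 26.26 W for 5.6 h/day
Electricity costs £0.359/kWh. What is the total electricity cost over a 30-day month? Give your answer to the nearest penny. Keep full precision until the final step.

£482.23

server rack: 2700 W × 16 h × 30 d = 1,296,000 Wh = 1,296 kWh
3D printer: 132.9 W × 9.81 h × 30 d = 39,112 Wh = 39.11 kWh
television: 113 W × 1.1 h × 30 d = 3,729 Wh = 3.729 kWh
aquarium pump: 26.26 W × 5.6 h × 30 d = 4,412 Wh = 4.412 kWh
Total energy = 1,296 + 39.11 + 3.729 + 4.412 = 1,343 kWh
Cost = 1,343 kWh × £0.359 = £482.23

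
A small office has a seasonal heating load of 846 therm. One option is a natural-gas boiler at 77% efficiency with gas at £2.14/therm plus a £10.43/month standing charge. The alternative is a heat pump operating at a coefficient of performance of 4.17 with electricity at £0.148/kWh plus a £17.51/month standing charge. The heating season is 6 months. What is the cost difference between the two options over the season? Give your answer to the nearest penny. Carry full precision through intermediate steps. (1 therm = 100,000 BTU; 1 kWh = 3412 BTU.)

£1428.73

Heat load = 846 therm × 100,000 = 84,600,000 BTU
Gas: input = 84,600,000 / 0.77 = 109,870,130 BTU = 1,099 therm → 1,099 × £2.14 = £2,351.22; + 6 × £10.43 standing = £2,413.80
Heat pump: 84,600,000 BTU / 3412 = 24,790 kWh heat; / 4.17 = 5,946 kWh in → × £0.148 = £880.01; + 6 × £17.51 standing = £985.07
Difference = |£2,413.80 − £985.07| = £1,428.73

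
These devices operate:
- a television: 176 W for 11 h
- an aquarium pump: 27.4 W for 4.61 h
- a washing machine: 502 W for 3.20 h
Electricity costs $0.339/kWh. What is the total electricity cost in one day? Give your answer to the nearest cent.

$1.24

television: 176 W × 11 h = 1,936 Wh = 1.936 kWh
aquarium pump: 27.4 W × 4.61 h = 126 Wh = 0.1263 kWh
washing machine: 502 W × 3.20 h = 1,606 Wh = 1.606 kWh
Total energy = 1.936 + 0.1263 + 1.606 = 3.669 kWh
Cost = 3.669 kWh × $0.339 = $1.24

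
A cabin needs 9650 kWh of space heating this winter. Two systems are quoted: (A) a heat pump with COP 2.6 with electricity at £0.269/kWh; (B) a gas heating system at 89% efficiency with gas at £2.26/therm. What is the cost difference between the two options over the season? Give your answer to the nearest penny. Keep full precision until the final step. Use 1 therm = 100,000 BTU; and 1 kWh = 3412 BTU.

£162.31

Heat load = 9650 kWh × 3412 = 32,925,800 BTU
Gas: input = 32,925,800 / 0.89 = 36,995,281 BTU = 370 therm → 370 × £2.26 = £836.09
Heat pump: 32,925,800 BTU / 3412 = 9,650 kWh heat; / 2.6 = 3,712 kWh in → × £0.269 = £998.40
Difference = |£836.09 − £998.40| = £162.31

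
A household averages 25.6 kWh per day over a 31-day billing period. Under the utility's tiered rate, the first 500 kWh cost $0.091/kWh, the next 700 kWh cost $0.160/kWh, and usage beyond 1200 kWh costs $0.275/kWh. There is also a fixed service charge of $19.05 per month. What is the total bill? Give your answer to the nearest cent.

$111.53

Usage = 25.6 kWh/day × 31 days = 793.6 kWh
First 500 kWh × $0.091 = $45.50
Next 293.6 kWh × $0.160 = $46.98
Remaining tier: 0 kWh (not reached)
Energy charge = $92.48; + service $19.05 = $111.53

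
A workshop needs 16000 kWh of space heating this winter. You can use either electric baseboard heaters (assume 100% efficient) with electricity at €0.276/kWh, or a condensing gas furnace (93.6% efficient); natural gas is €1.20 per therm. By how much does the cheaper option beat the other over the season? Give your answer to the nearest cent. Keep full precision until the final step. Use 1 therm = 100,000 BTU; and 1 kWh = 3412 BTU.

€3716.10

Heat load = 16000 kWh × 3412 = 54,592,000 BTU
Gas: input = 54,592,000 / 0.936 = 58,324,786 BTU = 583.2 therm → 583.2 × €1.20 = €699.90
Electric: 54,592,000 BTU / 3412 = 16,000 kWh → × €0.276 = €4,416.00
Difference = |€699.90 − €4,416.00| = €3,716.10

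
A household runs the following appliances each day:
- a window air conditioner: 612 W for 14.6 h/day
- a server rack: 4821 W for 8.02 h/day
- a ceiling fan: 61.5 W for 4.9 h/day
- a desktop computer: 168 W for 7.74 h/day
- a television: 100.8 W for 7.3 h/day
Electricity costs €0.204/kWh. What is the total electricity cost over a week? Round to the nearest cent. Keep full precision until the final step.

window air conditioner: 612 W × 14.6 h × 7 d = 62,546 Wh = 62.55 kWh
server rack: 4821 W × 8.02 h × 7 d = 270,651 Wh = 270.7 kWh
ceiling fan: 61.5 W × 4.9 h × 7 d = 2,109 Wh = 2.109 kWh
desktop computer: 168 W × 7.74 h × 7 d = 9,102 Wh = 9.102 kWh
television: 100.8 W × 7.3 h × 7 d = 5,151 Wh = 5.151 kWh
Total energy = 62.55 + 270.7 + 2.109 + 9.102 + 5.151 = 349.6 kWh
Cost = 349.6 kWh × €0.204 = €71.31

€71.31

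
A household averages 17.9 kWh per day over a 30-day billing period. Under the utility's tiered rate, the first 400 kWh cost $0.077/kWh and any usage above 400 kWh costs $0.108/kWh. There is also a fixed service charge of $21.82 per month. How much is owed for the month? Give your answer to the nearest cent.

Usage = 17.9 kWh/day × 30 days = 537 kWh
First 400 kWh × $0.077 = $30.80
Remaining 137 kWh × $0.108 = $14.80
Energy charge = $45.60; + service $21.82 = $67.42

$67.42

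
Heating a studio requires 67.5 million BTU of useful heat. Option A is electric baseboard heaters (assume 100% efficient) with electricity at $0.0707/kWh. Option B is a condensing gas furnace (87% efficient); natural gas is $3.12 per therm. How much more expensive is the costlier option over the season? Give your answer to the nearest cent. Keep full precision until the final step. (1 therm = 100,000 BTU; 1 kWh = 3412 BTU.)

Heat load = 67.5 × 10⁶ BTU = 67,500,000 BTU
Gas: input = 67,500,000 / 0.87 = 77,586,207 BTU = 775.9 therm → 775.9 × $3.12 = $2,420.69
Electric: 67,500,000 BTU / 3412 = 19,780 kWh → × $0.0707 = $1,398.67
Difference = |$2,420.69 − $1,398.67| = $1,022.02

$1022.02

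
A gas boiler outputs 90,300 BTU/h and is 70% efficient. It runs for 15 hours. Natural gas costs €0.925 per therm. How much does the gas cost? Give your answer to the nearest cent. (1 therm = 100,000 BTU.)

Heat delivered = 90,300 BTU/h × 15 h = 1,354,500 BTU
Gas input = 1,354,500 / 0.70 = 1,935,000 BTU
= 1,935,000 / 100,000 = 19.35 therm
Cost = 19.35 × €0.925/therm = €17.90

€17.90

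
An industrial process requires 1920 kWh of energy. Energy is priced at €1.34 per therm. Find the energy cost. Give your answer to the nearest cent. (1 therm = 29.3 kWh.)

€87.81

1920 kWh × (0.03413 therm/kWh) = 65.53 therm
Cost = 65.53 therm × €1.34/therm = €87.81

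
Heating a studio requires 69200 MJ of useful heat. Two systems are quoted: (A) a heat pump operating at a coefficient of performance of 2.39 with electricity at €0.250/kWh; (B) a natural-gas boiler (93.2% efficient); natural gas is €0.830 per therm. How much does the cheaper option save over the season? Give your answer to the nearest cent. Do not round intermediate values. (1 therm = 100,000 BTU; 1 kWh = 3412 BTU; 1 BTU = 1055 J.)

Heat load = 69200 MJ = 69,200,000,000 J / 1055 = 65,592,417 BTU
Gas: input = 65,592,417 / 0.932 = 70,378,130 BTU = 703.8 therm → 703.8 × €0.830 = €584.14
Heat pump: 65,592,417 BTU / 3412 = 19,220 kWh heat; / 2.39 = 8,044 kWh in → × €0.250 = €2,010.88
Difference = |€584.14 − €2,010.88| = €1,426.74

€1426.74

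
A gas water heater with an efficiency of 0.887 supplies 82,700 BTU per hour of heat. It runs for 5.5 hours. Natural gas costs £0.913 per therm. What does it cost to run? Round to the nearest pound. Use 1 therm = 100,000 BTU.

£5

Heat delivered = 82,700 BTU/h × 5.5 h = 454,850 BTU
Gas input = 454,850 / 0.887 = 512,796 BTU
= 512,796 / 100,000 = 5.128 therm
Cost = 5.128 × £0.913/therm = £4.68 ≈ £5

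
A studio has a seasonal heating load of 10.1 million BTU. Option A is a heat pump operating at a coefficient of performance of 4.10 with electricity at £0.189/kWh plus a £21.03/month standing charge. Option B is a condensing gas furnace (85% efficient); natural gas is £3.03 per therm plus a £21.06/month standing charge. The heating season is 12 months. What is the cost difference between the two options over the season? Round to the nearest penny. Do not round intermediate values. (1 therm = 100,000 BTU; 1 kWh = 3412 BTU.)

Heat load = 10.1 × 10⁶ BTU = 10,100,000 BTU
Gas: input = 10,100,000 / 0.85 = 11,882,353 BTU = 118.8 therm → 118.8 × £3.03 = £360.04; + 12 × £21.06 standing = £612.76
Heat pump: 10,100,000 BTU / 3412 = 2,960 kWh heat; / 4.10 = 722 kWh in → × £0.189 = £136.46; + 12 × £21.03 standing = £388.82
Difference = |£612.76 − £388.82| = £223.94

£223.94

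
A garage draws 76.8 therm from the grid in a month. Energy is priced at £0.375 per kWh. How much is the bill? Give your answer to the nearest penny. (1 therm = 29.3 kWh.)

76.8 therm × (29.3 kWh/therm) = 2,250 kWh
Cost = 2,250 kWh × £0.375/kWh = £843.84

£843.84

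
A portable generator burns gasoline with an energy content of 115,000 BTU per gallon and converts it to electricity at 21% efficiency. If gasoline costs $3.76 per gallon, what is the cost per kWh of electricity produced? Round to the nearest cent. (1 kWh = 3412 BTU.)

Electrical output per gallon = 115,000 BTU × 0.21 / 3412 BTU/kWh = 7.078 kWh
Cost per kWh = $3.76 / 7.078 kWh = $0.531

$0.53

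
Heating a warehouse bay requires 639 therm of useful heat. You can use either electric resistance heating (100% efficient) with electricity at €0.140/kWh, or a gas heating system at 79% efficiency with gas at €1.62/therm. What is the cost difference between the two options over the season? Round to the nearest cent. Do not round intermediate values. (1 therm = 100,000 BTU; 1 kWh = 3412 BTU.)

€1311.57

Heat load = 639 therm × 100,000 = 63,900,000 BTU
Gas: input = 63,900,000 / 0.79 = 80,886,076 BTU = 808.9 therm → 808.9 × €1.62 = €1,310.35
Electric: 63,900,000 BTU / 3412 = 18,730 kWh → × €0.140 = €2,621.92
Difference = |€1,310.35 − €2,621.92| = €1,311.57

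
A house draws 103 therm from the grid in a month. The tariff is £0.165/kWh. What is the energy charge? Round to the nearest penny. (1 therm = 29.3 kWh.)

£497.95

103 therm × (29.3 kWh/therm) = 3,018 kWh
Cost = 3,018 kWh × £0.165/kWh = £497.95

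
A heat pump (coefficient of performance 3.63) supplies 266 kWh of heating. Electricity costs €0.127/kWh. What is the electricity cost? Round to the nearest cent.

Electrical input = 266 kWh / 3.63 = 73.28 kWh
Cost = 73.28 × €0.127/kWh = €9.31

€9.31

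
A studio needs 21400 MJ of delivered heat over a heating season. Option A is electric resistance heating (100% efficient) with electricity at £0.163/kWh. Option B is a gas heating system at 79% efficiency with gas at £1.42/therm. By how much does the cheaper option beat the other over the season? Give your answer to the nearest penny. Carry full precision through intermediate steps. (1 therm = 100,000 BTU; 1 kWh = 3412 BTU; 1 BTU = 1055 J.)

£604.43

Heat load = 21400 MJ = 21,400,000,000 J / 1055 = 20,284,360 BTU
Gas: input = 20,284,360 / 0.79 = 25,676,405 BTU = 256.8 therm → 256.8 × £1.42 = £364.60
Electric: 20,284,360 BTU / 3412 = 5,945 kWh → × £0.163 = £969.04
Difference = |£364.60 − £969.04| = £604.43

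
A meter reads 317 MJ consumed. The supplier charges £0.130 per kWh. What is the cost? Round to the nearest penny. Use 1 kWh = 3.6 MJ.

317 MJ × (0.27778 kWh/MJ) = 88.06 kWh
Cost = 88.06 kWh × £0.130/kWh = £11.45

£11.45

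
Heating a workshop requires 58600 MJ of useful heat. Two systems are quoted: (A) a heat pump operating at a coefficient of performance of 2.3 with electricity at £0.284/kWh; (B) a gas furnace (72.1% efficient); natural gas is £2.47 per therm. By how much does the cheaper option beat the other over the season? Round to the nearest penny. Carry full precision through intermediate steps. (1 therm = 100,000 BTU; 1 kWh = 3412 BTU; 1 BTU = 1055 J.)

Heat load = 58600 MJ = 58,600,000,000 J / 1055 = 55,545,024 BTU
Gas: input = 55,545,024 / 0.721 = 77,038,868 BTU = 770.4 therm → 770.4 × £2.47 = £1,902.86
Heat pump: 55,545,024 BTU / 3412 = 16,280 kWh heat; / 2.3 = 7,078 kWh in → × £0.284 = £2,010.14
Difference = |£1,902.86 − £2,010.14| = £107.28

£107.28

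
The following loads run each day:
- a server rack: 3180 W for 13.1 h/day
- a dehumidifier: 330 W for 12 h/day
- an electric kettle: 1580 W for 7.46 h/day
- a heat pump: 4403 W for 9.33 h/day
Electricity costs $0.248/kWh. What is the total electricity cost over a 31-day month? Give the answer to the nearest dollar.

$757

server rack: 3180 W × 13.1 h × 31 d = 1,291,398 Wh = 1,291 kWh
dehumidifier: 330 W × 12 h × 31 d = 122,760 Wh = 122.8 kWh
electric kettle: 1580 W × 7.46 h × 31 d = 365,391 Wh = 365.4 kWh
heat pump: 4403 W × 9.33 h × 31 d = 1,273,480 Wh = 1,273 kWh
Total energy = 1,291 + 122.8 + 365.4 + 1,273 = 3,053 kWh
Cost = 3,053 kWh × $0.248 = $757.15 ≈ $757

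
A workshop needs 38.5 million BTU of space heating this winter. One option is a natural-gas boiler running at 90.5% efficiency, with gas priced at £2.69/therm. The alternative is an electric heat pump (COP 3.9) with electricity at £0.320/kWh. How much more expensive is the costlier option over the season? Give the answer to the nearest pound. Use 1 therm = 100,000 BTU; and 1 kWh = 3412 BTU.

£219

Heat load = 38.5 × 10⁶ BTU = 38,500,000 BTU
Gas: input = 38,500,000 / 0.905 = 42,541,436 BTU = 425.4 therm → 425.4 × £2.69 = £1,144.36
Heat pump: 38,500,000 BTU / 3412 = 11,280 kWh heat; / 3.9 = 2,893 kWh in → × £0.320 = £925.84
Difference = |£1,144.36 − £925.84| = £218.52 ≈ £219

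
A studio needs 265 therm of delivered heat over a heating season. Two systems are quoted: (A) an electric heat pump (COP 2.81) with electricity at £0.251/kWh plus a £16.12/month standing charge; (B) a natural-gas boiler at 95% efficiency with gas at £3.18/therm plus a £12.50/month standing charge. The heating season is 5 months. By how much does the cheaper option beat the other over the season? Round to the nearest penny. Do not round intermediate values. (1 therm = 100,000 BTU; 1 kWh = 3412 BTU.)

Heat load = 265 therm × 100,000 = 26,500,000 BTU
Gas: input = 26,500,000 / 0.95 = 27,894,737 BTU = 278.9 therm → 278.9 × £3.18 = £887.05; + 5 × £12.50 standing = £949.55
Heat pump: 26,500,000 BTU / 3412 = 7,767 kWh heat; / 2.81 = 2,764 kWh in → × £0.251 = £693.75; + 5 × £16.12 standing = £774.35
Difference = |£949.55 − £774.35| = £175.20

£175.20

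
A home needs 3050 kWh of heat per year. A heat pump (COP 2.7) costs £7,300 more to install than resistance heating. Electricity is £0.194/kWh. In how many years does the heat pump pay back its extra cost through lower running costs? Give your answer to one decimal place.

19.6 years

Resistance: 3050 kWh × £0.194 = £591.70/yr
Heat pump: 3050 / 2.7 = 1130 kWh in → × £0.194 = £219.15/yr
Annual savings = £372.55
Payback = £7,300 / £372.55 = 19.6 years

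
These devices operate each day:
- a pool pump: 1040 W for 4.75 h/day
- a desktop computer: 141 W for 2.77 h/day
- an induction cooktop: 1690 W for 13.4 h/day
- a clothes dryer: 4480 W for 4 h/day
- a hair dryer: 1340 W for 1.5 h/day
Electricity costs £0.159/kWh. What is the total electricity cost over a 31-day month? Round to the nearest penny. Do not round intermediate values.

£236.13

pool pump: 1040 W × 4.75 h × 31 d = 153,140 Wh = 153.1 kWh
desktop computer: 141 W × 2.77 h × 31 d = 12,108 Wh = 12.11 kWh
induction cooktop: 1690 W × 13.4 h × 31 d = 702,026 Wh = 702 kWh
clothes dryer: 4480 W × 4 h × 31 d = 555,520 Wh = 555.5 kWh
hair dryer: 1340 W × 1.5 h × 31 d = 62,310 Wh = 62.31 kWh
Total energy = 153.1 + 12.11 + 702 + 555.5 + 62.31 = 1,485 kWh
Cost = 1,485 kWh × £0.159 = £236.13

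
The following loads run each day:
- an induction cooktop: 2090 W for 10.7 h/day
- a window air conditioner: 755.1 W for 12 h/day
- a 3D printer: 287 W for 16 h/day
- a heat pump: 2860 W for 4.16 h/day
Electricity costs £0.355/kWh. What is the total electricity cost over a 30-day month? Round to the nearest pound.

induction cooktop: 2090 W × 10.7 h × 30 d = 670,890 Wh = 670.9 kWh
window air conditioner: 755.1 W × 12 h × 30 d = 271,836 Wh = 271.8 kWh
3D printer: 287 W × 16 h × 30 d = 137,760 Wh = 137.8 kWh
heat pump: 2860 W × 4.16 h × 30 d = 356,928 Wh = 356.9 kWh
Total energy = 670.9 + 271.8 + 137.8 + 356.9 = 1,437 kWh
Cost = 1,437 kWh × £0.355 = £510.28 ≈ £510

£510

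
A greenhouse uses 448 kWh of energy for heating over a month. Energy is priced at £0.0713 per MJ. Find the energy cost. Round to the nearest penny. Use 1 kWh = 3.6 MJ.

£114.99

448 kWh × (3.6 MJ/kWh) = 1,613 MJ
Cost = 1,613 MJ × £0.0713/MJ = £114.99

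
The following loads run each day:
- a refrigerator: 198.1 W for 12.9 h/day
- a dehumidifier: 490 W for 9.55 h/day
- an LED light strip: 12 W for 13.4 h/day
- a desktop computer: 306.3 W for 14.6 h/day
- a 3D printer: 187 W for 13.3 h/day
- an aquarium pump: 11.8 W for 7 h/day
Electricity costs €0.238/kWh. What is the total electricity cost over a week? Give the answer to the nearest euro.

refrigerator: 198.1 W × 12.9 h × 7 d = 17,888 Wh = 17.89 kWh
dehumidifier: 490 W × 9.55 h × 7 d = 32,756 Wh = 32.76 kWh
LED light strip: 12 W × 13.4 h × 7 d = 1,126 Wh = 1.126 kWh
desktop computer: 306.3 W × 14.6 h × 7 d = 31,304 Wh = 31.3 kWh
3D printer: 187 W × 13.3 h × 7 d = 17,410 Wh = 17.41 kWh
aquarium pump: 11.8 W × 7 h × 7 d = 578 Wh = 0.5782 kWh
Total energy = 17.89 + 32.76 + 1.126 + 31.3 + 17.41 + 0.5782 = 101.1 kWh
Cost = 101.1 kWh × €0.238 = €24.05 ≈ €24

€24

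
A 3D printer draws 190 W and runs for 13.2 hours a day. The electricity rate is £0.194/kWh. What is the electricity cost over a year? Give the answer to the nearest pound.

£178

Energy = 190 W × 13.2 h/day × 365 days = 915,420 Wh = 915.4 kWh
Cost = 915.4 kWh × £0.194/kWh = £177.59 ≈ £178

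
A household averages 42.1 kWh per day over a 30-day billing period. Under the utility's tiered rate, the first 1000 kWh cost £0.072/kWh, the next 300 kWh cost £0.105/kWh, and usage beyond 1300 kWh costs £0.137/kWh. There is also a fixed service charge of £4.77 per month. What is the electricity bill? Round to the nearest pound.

Usage = 42.1 kWh/day × 30 days = 1263 kWh
First 1000 kWh × £0.072 = £72.00
Next 263 kWh × £0.105 = £27.61
Remaining tier: 0 kWh (not reached)
Energy charge = £99.61; + service £4.77 = £104.38 ≈ £104

£104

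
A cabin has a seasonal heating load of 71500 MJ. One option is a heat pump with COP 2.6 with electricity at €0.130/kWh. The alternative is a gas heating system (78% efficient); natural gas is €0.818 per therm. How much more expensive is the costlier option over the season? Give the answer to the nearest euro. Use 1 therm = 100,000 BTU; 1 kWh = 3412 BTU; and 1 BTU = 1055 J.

€282

Heat load = 71500 MJ = 71,500,000,000 J / 1055 = 67,772,512 BTU
Gas: input = 67,772,512 / 0.78 = 86,887,836 BTU = 868.9 therm → 868.9 × €0.818 = €710.74
Heat pump: 67,772,512 BTU / 3412 = 19,860 kWh heat; / 2.6 = 7,640 kWh in → × €0.130 = €993.15
Difference = |€710.74 − €993.15| = €282.41 ≈ €282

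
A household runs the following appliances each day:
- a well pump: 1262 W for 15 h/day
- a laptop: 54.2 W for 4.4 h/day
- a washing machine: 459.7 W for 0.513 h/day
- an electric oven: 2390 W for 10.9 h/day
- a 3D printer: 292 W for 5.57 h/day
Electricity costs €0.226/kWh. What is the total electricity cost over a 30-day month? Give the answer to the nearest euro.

well pump: 1262 W × 15 h × 30 d = 567,900 Wh = 567.9 kWh
laptop: 54.2 W × 4.4 h × 30 d = 7,154 Wh = 7.154 kWh
washing machine: 459.7 W × 0.513 h × 30 d = 7,075 Wh = 7.075 kWh
electric oven: 2390 W × 10.9 h × 30 d = 781,530 Wh = 781.5 kWh
3D printer: 292 W × 5.57 h × 30 d = 48,793 Wh = 48.79 kWh
Total energy = 567.9 + 7.154 + 7.075 + 781.5 + 48.79 = 1,412 kWh
Cost = 1,412 kWh × €0.226 = €319.21 ≈ €319

€319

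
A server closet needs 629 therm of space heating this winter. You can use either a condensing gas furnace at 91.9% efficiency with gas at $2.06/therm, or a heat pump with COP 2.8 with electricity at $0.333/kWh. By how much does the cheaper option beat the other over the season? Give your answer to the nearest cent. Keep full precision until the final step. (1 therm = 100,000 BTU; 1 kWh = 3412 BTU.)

$782.49

Heat load = 629 therm × 100,000 = 62,900,000 BTU
Gas: input = 62,900,000 / 0.919 = 68,443,961 BTU = 684.4 therm → 684.4 × $2.06 = $1,409.95
Heat pump: 62,900,000 BTU / 3412 = 18,430 kWh heat; / 2.8 = 6,584 kWh in → × $0.333 = $2,192.44
Difference = |$1,409.95 − $2,192.44| = $782.49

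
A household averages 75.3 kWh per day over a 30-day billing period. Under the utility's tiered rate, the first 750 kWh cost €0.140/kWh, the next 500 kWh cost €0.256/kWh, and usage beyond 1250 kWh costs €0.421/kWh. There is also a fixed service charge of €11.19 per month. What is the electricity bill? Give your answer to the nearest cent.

Usage = 75.3 kWh/day × 30 days = 2259 kWh
First 750 kWh × €0.140 = €105.00
Next 500 kWh × €0.256 = €128.00
Remaining 1009 kWh × €0.421 = €424.79
Energy charge = €657.79; + service €11.19 = €668.98

€668.98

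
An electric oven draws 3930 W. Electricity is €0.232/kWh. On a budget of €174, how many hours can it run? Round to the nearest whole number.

191 h

Energy budget = €174 / €0.232 per kWh = 750 kWh = 750,000 Wh
Runtime = 750,000 Wh / 3930 W = 190.8 h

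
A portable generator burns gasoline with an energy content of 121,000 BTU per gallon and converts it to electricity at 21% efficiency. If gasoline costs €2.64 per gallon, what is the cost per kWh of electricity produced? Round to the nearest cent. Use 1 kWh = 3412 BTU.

Electrical output per gallon = 121,000 BTU × 0.21 / 3412 BTU/kWh = 7.447 kWh
Cost per kWh = €2.64 / 7.447 kWh = €0.354

€0.35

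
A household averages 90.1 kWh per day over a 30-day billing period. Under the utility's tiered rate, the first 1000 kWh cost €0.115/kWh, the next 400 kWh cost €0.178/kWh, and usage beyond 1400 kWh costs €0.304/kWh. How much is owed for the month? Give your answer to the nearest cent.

Usage = 90.1 kWh/day × 30 days = 2703 kWh
First 1000 kWh × €0.115 = €115.00
Next 400 kWh × €0.178 = €71.20
Remaining 1303 kWh × €0.304 = €396.11
Total = €582.31

€582.31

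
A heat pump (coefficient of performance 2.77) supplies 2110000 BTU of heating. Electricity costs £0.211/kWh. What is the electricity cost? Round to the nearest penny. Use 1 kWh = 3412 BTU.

£47.11

Heat delivered = 2,110,000 BTU / 3412 = 618.4 kWh
Electrical input = 618.4 kWh / 2.77 = 223.3 kWh
Cost = 223.3 × £0.211/kWh = £47.11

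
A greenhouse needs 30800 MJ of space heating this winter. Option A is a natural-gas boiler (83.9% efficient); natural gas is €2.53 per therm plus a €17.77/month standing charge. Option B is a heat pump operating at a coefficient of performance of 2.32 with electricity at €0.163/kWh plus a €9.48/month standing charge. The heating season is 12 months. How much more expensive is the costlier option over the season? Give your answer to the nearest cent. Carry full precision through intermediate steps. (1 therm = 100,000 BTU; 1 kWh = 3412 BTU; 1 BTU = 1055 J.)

Heat load = 30800 MJ = 30,800,000,000 J / 1055 = 29,194,313 BTU
Gas: input = 29,194,313 / 0.839 = 34,796,559 BTU = 348 therm → 348 × €2.53 = €880.35; + 12 × €17.77 standing = €1,093.59
Heat pump: 29,194,313 BTU / 3412 = 8,556 kWh heat; / 2.32 = 3,688 kWh in → × €0.163 = €601.16; + 12 × €9.48 standing = €714.92
Difference = |€1,093.59 − €714.92| = €378.67

€378.67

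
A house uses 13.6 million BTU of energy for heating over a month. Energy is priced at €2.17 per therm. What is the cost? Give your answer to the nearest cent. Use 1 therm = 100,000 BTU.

13.6 million BTU × (10 therm/million BTU) = 136 therm
Cost = 136 therm × €2.17/therm = €295.12

€295.12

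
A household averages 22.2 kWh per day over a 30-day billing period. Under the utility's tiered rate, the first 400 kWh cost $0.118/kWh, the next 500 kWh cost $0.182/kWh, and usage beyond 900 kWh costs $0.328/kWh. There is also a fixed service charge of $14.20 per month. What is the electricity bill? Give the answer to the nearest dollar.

$110

Usage = 22.2 kWh/day × 30 days = 666 kWh
First 400 kWh × $0.118 = $47.20
Next 266 kWh × $0.182 = $48.41
Remaining tier: 0 kWh (not reached)
Energy charge = $95.61; + service $14.20 = $109.81 ≈ $110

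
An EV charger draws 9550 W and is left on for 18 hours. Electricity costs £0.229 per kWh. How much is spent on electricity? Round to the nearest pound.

Energy = 9550 W × 18 h = 171,900 Wh = 171.9 kWh
Cost = 171.9 kWh × £0.229/kWh = £39.37 ≈ £39

£39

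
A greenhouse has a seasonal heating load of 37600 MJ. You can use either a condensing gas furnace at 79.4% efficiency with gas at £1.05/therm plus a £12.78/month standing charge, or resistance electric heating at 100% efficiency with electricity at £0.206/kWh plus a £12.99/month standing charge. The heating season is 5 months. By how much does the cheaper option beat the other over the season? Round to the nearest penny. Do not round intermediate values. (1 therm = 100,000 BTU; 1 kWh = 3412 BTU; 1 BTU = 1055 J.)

Heat load = 37600 MJ = 37,600,000,000 J / 1055 = 35,639,810 BTU
Gas: input = 35,639,810 / 0.794 = 44,886,411 BTU = 448.9 therm → 448.9 × £1.05 = £471.31; + 5 × £12.78 standing = £535.21
Electric: 35,639,810 BTU / 3412 = 10,450 kWh → × £0.206 = £2,151.76; + 5 × £12.99 standing = £2,216.71
Difference = |£535.21 − £2,216.71| = £1,681.50

£1681.50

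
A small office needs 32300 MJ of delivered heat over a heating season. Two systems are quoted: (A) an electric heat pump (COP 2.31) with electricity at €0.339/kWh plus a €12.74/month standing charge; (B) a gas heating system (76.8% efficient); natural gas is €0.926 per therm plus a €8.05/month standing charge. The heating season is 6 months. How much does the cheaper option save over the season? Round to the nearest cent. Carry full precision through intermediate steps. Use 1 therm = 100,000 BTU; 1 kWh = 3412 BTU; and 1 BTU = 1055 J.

Heat load = 32300 MJ = 32,300,000,000 J / 1055 = 30,616,114 BTU
Gas: input = 30,616,114 / 0.768 = 39,864,731 BTU = 398.6 therm → 398.6 × €0.926 = €369.15; + 6 × €8.05 standing = €417.45
Heat pump: 30,616,114 BTU / 3412 = 8,973 kWh heat; / 2.31 = 3,884 kWh in → × €0.339 = €1,316.83; + 6 × €12.74 standing = €1,393.27
Difference = |€417.45 − €1,393.27| = €975.82

€975.82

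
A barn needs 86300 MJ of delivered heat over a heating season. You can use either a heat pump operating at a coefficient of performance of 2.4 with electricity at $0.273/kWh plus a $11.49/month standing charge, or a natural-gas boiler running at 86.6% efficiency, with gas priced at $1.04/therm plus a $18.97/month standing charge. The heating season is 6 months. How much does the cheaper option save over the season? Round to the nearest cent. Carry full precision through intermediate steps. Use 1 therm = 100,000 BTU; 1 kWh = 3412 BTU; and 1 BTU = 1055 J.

$1699.85

Heat load = 86300 MJ = 86,300,000,000 J / 1055 = 81,800,948 BTU
Gas: input = 81,800,948 / 0.866 = 94,458,369 BTU = 944.6 therm → 944.6 × $1.04 = $982.37; + 6 × $18.97 standing = $1,096.19
Heat pump: 81,800,948 BTU / 3412 = 23,970 kWh heat; / 2.4 = 9,989 kWh in → × $0.273 = $2,727.10; + 6 × $11.49 standing = $2,796.04
Difference = |$1,096.19 − $2,796.04| = $1,699.85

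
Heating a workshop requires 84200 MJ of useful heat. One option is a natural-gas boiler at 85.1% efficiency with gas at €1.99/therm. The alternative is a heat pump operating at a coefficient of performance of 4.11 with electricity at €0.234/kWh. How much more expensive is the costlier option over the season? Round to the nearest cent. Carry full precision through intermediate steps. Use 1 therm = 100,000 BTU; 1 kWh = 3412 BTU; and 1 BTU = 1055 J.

Heat load = 84200 MJ = 84,200,000,000 J / 1055 = 79,810,427 BTU
Gas: input = 79,810,427 / 0.851 = 93,784,285 BTU = 937.8 therm → 937.8 × €1.99 = €1,866.31
Heat pump: 79,810,427 BTU / 3412 = 23,390 kWh heat; / 4.11 = 5,691 kWh in → × €0.234 = €1,331.76
Difference = |€1,866.31 − €1,331.76| = €534.55

€534.55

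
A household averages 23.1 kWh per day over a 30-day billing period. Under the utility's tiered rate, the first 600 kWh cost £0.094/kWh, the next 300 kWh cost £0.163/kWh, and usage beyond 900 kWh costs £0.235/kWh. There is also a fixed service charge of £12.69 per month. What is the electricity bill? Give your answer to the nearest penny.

£84.25

Usage = 23.1 kWh/day × 30 days = 693 kWh
First 600 kWh × £0.094 = £56.40
Next 93 kWh × £0.163 = £15.16
Remaining tier: 0 kWh (not reached)
Energy charge = £71.56; + service £12.69 = £84.25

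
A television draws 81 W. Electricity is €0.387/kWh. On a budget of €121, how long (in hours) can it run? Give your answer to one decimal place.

Energy budget = €121 / €0.387 per kWh = 312.7 kWh = 312,661 Wh
Runtime = 312,661 Wh / 81 W = 3,860 h

3860.0 h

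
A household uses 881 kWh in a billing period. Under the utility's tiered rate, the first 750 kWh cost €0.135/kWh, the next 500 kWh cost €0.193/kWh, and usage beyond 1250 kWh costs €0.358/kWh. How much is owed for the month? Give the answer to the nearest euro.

€127

First 750 kWh × €0.135 = €101.25
Next 131 kWh × €0.193 = €25.28
Remaining tier: 0 kWh (not reached)
Total = €126.53 ≈ €127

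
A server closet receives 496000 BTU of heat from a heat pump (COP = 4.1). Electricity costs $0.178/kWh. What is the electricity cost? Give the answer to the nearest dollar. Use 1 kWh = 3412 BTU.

$6

Heat delivered = 496,000 BTU / 3412 = 145.4 kWh
Electrical input = 145.4 kWh / 4.1 = 35.46 kWh
Cost = 35.46 × $0.178/kWh = $6.31 ≈ $6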